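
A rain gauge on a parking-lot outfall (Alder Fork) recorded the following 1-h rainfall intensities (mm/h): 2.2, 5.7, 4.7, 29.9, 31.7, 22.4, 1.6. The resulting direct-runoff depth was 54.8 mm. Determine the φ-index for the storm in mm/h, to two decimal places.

φ ≈ 9.73 mm/h

Only the 3 blocks with intensity above φ contribute runoff: 29.9, 31.7, 22.4 mm/h.
Σ(I−φ)·Δt = d  ⇒  (29.9+31.7+22.4 − 3φ)·1 = 54.8
φ = (84.00 − 54.8/1) / 3 = 9.73 mm/h.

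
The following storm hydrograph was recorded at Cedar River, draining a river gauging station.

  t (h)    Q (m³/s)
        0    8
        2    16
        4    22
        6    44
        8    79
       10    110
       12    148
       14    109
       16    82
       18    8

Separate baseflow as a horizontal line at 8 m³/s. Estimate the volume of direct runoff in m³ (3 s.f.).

Direct-runoff ordinates (Q − Q_b): 0.0, 8.0, 14.0, 36.0, 71.0, 102.0, 140.0, 101.0, 74.0, 0.0 m³/s.
ΣQ_DR = 546.0 m³/s.
With Δt = 2 h = 7200 s, V = ΣQ_DR · Δt = 546.0 × 7200 = 3.93 × 10^6 m³.

V ≈ 3.93 × 10^6 m³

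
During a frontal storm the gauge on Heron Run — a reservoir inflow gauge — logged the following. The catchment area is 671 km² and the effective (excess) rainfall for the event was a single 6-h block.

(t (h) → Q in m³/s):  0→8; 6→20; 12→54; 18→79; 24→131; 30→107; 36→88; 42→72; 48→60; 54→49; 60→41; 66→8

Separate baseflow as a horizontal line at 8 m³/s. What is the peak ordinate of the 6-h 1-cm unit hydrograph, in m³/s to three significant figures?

Direct runoff: 0.0, 12.0, 46.0, 71.0, 123.0, 99.0, 80.0, 64.0, 52.0, 41.0, 33.0, 0.0 m³/s; ΣQ_DR = 621.0 m³/s, peak = 123.0 m³/s.
Runoff depth d = ΣQ_DR·Δt / A = 621.0 × 21600 / (671 km²) = 19.99 mm.
The 1-cm UH is the DRH scaled by (10 mm)/d, so U_p = 123.0 × 10/19.99 = 61.5 m³/s.

U_p ≈ 61.5 m³/s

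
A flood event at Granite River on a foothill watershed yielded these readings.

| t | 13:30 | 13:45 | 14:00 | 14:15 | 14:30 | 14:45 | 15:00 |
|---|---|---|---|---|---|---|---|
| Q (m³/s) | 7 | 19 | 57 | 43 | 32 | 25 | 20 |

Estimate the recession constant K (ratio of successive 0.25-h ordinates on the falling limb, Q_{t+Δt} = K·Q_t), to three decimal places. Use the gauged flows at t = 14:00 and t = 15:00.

Using the recession-limb readings at t = 14:00 and t = 15:00: Q falls from 57 to 20 m³/s over 4 intervals.
K = (Q₂/Q₁)^(1/4) = (20/57)^(1/4) = 0.770.

K ≈ 0.770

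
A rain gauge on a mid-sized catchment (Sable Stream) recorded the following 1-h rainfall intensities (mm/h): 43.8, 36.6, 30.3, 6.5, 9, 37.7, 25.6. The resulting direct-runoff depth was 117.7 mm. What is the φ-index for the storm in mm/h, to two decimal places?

Only the 5 blocks with intensity above φ contribute runoff: 43.8, 36.6, 30.3, 37.7, 25.6 mm/h.
Σ(I−φ)·Δt = d  ⇒  (43.8+36.6+30.3+37.7+25.6 − 5φ)·1 = 117.7
φ = (174.0 − 117.7/1) / 5 = 11.26 mm/h.

φ ≈ 11.26 mm/h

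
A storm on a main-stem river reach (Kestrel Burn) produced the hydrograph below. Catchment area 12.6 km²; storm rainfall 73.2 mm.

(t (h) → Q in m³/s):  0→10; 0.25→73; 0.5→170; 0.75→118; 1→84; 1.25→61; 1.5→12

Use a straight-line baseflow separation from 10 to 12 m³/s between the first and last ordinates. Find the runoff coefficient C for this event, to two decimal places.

C ≈ 0.44

ΣQ_DR = 451.0 m³/s; V = ΣQ_DR·Δt = 4.059 × 10^5 m³.
Runoff depth d = V / A = 32.21 mm.
C = d / P = 32.21 / 73.2 = 0.44.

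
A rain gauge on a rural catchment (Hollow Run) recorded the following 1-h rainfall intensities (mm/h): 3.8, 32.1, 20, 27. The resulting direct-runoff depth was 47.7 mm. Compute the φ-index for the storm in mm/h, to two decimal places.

Only the 3 blocks with intensity above φ contribute runoff: 32.1, 20, 27 mm/h.
Σ(I−φ)·Δt = d  ⇒  (32.1+20+27 − 3φ)·1 = 47.7
φ = (79.10 − 47.7/1) / 3 = 10.47 mm/h.

φ ≈ 10.47 mm/h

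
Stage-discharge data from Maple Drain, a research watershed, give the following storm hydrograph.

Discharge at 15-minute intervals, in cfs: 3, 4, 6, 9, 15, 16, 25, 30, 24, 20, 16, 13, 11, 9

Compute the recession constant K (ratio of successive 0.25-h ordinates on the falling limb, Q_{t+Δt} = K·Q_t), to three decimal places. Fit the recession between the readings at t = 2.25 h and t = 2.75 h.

K ≈ 0.806

Using the recession-limb readings at t = 2.25 h and t = 2.75 h: Q falls from 20 to 13 cfs over 2 intervals.
K = (Q₂/Q₁)^(1/2) = (13/20)^(1/2) = 0.806.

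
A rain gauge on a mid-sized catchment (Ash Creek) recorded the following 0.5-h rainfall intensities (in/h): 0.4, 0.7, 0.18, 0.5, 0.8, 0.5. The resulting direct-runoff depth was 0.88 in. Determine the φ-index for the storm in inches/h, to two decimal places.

Only the 5 blocks with intensity above φ contribute runoff: 0.4, 0.7, 0.5, 0.8, 0.5 in/h.
Σ(I−φ)·Δt = d  ⇒  (0.4+0.7+0.5+0.8+0.5 − 5φ)·0.5 = 0.88
φ = (2.900 − 0.88/0.5) / 5 = 0.23 in/h.

φ ≈ 0.23 in/h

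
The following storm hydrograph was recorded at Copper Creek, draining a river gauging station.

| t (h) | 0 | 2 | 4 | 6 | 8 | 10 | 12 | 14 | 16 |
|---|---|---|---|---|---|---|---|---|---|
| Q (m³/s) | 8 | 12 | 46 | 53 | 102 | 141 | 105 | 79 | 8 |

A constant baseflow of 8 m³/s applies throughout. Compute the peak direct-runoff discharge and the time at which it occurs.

Q_p = 133.0 m³/s at t = 10 h

Subtracting baseflow gives direct-runoff ordinates: 0.0, 4.0, 38.0, 45.0, 94.0, 133.0, 97.0, 71.0, 0.0 m³/s.
The maximum is 133.0 m³/s, occurring at the reading for t = 10 h.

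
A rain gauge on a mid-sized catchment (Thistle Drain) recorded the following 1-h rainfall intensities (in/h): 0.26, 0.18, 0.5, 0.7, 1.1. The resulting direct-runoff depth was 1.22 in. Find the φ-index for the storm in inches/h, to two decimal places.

Only the 3 blocks with intensity above φ contribute runoff: 0.5, 0.7, 1.1 in/h.
Σ(I−φ)·Δt = d  ⇒  (0.5+0.7+1.1 − 3φ)·1 = 1.22
φ = (2.300 − 1.22/1) / 3 = 0.36 in/h.

φ ≈ 0.36 in/h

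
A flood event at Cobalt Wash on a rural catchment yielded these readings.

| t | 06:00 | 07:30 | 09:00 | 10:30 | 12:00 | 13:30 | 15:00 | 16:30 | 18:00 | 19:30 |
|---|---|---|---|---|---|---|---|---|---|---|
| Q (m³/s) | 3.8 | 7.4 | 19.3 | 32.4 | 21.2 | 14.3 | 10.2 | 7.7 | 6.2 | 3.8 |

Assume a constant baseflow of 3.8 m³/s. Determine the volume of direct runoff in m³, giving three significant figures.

Direct-runoff ordinates (Q − Q_b): 0.0, 3.6, 15.5, 28.6, 17.4, 10.5, 6.4, 3.9, 2.4, 0.0 m³/s.
ΣQ_DR = 88.30 m³/s.
With Δt = 1.5 h = 5400 s, V = ΣQ_DR · Δt = 88.30 × 5400 = 4.77 × 10^5 m³.

V ≈ 4.77 × 10^5 m³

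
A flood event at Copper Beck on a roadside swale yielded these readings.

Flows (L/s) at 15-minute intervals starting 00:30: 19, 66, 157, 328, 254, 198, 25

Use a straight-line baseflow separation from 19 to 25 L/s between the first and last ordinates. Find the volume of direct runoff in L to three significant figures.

V ≈ 8.04 × 10^5 L

Direct-runoff ordinates (Q − Q_b): 0.00, 46.00, 136.00, 306.00, 231.00, 174.00, 0.00 L/s.
ΣQ_DR = 893.0 L/s.
With Δt = 0.25 h = 900 s, V = ΣQ_DR · Δt = 893.0 × 900 = 8.04 × 10^5 L.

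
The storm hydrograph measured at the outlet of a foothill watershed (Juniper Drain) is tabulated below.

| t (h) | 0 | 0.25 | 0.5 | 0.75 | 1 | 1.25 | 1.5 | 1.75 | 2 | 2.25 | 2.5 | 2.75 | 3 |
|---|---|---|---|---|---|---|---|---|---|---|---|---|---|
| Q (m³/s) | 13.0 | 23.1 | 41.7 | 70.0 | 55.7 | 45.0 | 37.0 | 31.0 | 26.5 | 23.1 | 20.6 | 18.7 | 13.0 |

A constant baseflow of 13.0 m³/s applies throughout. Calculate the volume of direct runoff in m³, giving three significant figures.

V ≈ 2.24 × 10^5 m³

Direct-runoff ordinates (Q − Q_b): 0.0, 10.1, 28.7, 57.0, 42.7, 32.0, 24.0, 18.0, 13.5, 10.1, 7.6, 5.7, 0.0 m³/s.
ΣQ_DR = 249.4 m³/s.
With Δt = 0.25 h = 900 s, V = ΣQ_DR · Δt = 249.4 × 900 = 2.24 × 10^5 m³.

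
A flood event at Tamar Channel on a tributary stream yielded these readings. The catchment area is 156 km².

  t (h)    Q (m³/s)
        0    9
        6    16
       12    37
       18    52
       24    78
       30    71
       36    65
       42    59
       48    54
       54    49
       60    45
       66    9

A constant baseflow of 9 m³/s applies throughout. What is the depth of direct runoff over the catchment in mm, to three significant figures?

d ≈ 60.4 mm

Direct runoff: 0.0, 7.0, 28.0, 43.0, 69.0, 62.0, 56.0, 50.0, 45.0, 40.0, 36.0, 0.0 m³/s; ΣQ_DR = 436.0 m³/s.
V = ΣQ_DR · Δt = 436.0 × 21600 s = 9.418 × 10^6 m³.
Over A = 156 km², depth = V / A = 60.4 mm.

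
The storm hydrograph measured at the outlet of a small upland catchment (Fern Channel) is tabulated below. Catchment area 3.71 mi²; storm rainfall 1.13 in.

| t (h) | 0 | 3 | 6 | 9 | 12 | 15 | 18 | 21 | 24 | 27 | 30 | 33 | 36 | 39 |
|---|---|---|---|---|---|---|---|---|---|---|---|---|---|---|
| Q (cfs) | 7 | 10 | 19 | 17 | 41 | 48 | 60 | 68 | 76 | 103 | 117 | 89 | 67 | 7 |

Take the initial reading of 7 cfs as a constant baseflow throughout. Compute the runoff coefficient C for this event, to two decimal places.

ΣQ_DR = 631.0 cfs; V = ΣQ_DR·Δt = 6.815 × 10^6 ft³.
Runoff depth d = V / A = 0.7907 in.
C = d / P = 0.7907 / 1.13 = 0.70.

C ≈ 0.70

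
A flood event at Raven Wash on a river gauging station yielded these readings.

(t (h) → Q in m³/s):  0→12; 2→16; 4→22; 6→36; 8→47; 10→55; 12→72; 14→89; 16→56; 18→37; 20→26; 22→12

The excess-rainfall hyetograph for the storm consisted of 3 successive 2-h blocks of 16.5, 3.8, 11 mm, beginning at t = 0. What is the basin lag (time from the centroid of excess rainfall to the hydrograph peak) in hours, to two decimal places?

Centroid of excess rainfall: t_c = Σ P_i·t̄_i / ΣP_i = 2.6486 h (block centres at 1, 3, 5 h).
Hydrograph peak occurs at t = 14 h, so basin lag t_L = 14 − 2.6486 = 11.35 h.

t_L ≈ 11.35 h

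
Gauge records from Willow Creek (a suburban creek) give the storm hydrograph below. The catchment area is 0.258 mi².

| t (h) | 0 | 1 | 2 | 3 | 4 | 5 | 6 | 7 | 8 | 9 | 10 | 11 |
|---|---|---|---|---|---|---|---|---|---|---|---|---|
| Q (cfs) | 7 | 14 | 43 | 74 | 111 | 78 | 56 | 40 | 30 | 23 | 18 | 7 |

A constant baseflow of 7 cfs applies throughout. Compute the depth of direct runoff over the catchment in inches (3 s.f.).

Direct runoff: 0.0, 7.0, 36.0, 67.0, 104.0, 71.0, 49.0, 33.0, 23.0, 16.0, 11.0, 0.0 cfs; ΣQ_DR = 417.0 cfs.
V = ΣQ_DR · Δt = 417.0 × 3600 s = 1.501 × 10^6 ft³.
Over A = 0.258 mi², depth = V / A = 2.50 in.

d ≈ 2.50 in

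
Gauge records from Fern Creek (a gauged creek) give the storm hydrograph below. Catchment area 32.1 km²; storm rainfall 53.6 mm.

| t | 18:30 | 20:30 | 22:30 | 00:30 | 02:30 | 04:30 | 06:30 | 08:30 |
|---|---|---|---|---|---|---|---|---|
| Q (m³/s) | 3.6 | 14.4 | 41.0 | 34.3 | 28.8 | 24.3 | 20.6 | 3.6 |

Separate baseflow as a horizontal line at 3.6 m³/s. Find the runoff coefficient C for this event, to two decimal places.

C ≈ 0.59

ΣQ_DR = 141.8 m³/s; V = ΣQ_DR·Δt = 1.021 × 10^6 m³.
Runoff depth d = V / A = 31.81 mm.
C = d / P = 31.81 / 53.6 = 0.59.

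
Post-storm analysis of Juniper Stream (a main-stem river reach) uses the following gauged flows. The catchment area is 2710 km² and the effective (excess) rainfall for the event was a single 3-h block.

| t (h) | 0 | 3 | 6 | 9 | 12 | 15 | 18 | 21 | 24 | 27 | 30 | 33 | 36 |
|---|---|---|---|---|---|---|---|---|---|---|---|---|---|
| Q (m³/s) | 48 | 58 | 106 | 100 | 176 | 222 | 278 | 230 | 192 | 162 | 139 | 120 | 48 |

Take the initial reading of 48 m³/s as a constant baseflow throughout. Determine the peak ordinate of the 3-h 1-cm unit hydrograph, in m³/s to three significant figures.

U_p ≈ 460 m³/s

Direct runoff: 0.0, 10.0, 58.0, 52.0, 128.0, 174.0, 230.0, 182.0, 144.0, 114.0, 91.0, 72.0, 0.0 m³/s; ΣQ_DR = 1255 m³/s, peak = 230.0 m³/s.
Runoff depth d = ΣQ_DR·Δt / A = 1255 × 10800 / (2710 km²) = 5.001 mm.
The 1-cm UH is the DRH scaled by (10 mm)/d, so U_p = 230.0 × 10/5.001 = 460 m³/s.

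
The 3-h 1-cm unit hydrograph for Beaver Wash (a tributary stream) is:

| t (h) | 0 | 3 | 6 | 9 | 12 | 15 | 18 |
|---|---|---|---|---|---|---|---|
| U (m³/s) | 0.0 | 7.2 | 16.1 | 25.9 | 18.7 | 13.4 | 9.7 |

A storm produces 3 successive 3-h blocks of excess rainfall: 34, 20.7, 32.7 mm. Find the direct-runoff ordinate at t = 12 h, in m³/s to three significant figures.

By discrete convolution, Q_j = Σ (P_i / 10 mm) · U_{j−i}.
At t = 12 h (j=4): Q = (34/10)·18.7 + (20.7/10)·25.9 + (32.7/10)·16.1 = 170 m³/s.

Q ≈ 170 m³/s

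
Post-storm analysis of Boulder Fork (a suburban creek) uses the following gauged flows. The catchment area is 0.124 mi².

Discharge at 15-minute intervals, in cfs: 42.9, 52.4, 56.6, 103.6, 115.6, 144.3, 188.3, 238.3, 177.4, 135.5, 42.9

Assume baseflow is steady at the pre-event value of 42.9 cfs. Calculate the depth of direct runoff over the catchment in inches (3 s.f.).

Direct runoff: 0.0, 9.5, 13.7, 60.7, 72.7, 101.4, 145.4, 195.4, 134.5, 92.6, 0.0 cfs; ΣQ_DR = 825.9 cfs.
V = ΣQ_DR · Δt = 825.9 × 900 s = 7.433 × 10^5 ft³.
Over A = 0.124 mi², depth = V / A = 2.58 in.

d ≈ 2.58 in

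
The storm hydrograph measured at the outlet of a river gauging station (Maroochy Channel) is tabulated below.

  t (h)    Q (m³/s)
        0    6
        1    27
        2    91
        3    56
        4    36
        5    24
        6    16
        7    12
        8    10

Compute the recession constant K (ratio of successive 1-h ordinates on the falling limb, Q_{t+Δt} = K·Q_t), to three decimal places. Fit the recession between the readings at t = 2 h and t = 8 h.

Using the recession-limb readings at t = 2 h and t = 8 h: Q falls from 91 to 10 m³/s over 6 intervals.
K = (Q₂/Q₁)^(1/6) = (10/91)^(1/6) = 0.692.

K ≈ 0.692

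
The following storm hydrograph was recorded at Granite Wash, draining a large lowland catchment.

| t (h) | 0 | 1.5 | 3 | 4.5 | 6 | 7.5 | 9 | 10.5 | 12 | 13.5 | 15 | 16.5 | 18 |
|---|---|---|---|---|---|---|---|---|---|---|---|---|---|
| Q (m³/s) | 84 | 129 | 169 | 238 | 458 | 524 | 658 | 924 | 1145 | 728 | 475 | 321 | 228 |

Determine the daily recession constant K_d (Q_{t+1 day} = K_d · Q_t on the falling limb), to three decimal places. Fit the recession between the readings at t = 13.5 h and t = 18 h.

Between t = 13.5 h and t = 18 h the flow falls from 728 to 228 m³/s over 3×1.5 h = 4.5 h.
Per-interval ratio K = (228/728)^(1/3) = 0.6791; K_d = K^(24/1.5) = 0.002.

K_d ≈ 0.002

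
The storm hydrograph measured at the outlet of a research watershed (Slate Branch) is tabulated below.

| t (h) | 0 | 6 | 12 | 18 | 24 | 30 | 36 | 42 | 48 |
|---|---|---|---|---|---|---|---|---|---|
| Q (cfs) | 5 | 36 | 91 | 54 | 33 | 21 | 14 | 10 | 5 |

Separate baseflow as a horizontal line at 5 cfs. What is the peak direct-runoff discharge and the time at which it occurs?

Subtracting baseflow gives direct-runoff ordinates: 0.0, 31.0, 86.0, 49.0, 28.0, 16.0, 9.0, 5.0, 0.0 cfs.
The maximum is 86.0 cfs, occurring at the reading for t = 12 h.

Q_p = 86.0 cfs at t = 12 h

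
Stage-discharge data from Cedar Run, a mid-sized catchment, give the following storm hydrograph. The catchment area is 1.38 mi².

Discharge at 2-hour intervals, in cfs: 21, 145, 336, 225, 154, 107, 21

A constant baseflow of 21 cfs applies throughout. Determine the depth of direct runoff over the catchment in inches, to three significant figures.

Direct runoff: 0.0, 124.0, 315.0, 204.0, 133.0, 86.0, 0.0 cfs; ΣQ_DR = 862.0 cfs.
V = ΣQ_DR · Δt = 862.0 × 7200 s = 6.206 × 10^6 ft³.
Over A = 1.38 mi², depth = V / A = 1.94 in.

d ≈ 1.94 in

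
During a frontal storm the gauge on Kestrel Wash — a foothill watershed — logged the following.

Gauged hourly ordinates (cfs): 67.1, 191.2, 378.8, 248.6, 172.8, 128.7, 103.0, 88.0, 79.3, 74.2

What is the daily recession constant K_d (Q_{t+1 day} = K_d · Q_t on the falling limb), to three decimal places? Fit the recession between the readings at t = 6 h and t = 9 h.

Between t = 6 h and t = 9 h the flow falls from 103.0 to 74.2 cfs over 3×1 h = 3 h.
Per-interval ratio K = (74.2/103.0)^(1/3) = 0.8964; K_d = K^(24/1) = 0.073.

K_d ≈ 0.073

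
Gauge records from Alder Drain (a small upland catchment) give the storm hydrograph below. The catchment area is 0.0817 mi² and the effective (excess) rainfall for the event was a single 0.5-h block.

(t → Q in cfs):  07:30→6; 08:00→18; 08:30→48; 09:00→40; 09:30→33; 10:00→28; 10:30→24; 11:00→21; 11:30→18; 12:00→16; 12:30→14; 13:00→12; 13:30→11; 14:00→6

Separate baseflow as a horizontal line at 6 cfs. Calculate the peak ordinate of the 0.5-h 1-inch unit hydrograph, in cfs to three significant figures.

U_p ≈ 21.0 cfs

Direct runoff: 0.0, 12.0, 42.0, 34.0, 27.0, 22.0, 18.0, 15.0, 12.0, 10.0, 8.0, 6.0, 5.0, 0.0 cfs; ΣQ_DR = 211.0 cfs, peak = 42.0 cfs.
Runoff depth d = ΣQ_DR·Δt / A = 211.0 × 1800 / (0.0817 mi²) = 2.001 in.
The 1-inch UH is the DRH scaled by (1 in)/d, so U_p = 42.0 × 1/2.001 = 21.0 cfs.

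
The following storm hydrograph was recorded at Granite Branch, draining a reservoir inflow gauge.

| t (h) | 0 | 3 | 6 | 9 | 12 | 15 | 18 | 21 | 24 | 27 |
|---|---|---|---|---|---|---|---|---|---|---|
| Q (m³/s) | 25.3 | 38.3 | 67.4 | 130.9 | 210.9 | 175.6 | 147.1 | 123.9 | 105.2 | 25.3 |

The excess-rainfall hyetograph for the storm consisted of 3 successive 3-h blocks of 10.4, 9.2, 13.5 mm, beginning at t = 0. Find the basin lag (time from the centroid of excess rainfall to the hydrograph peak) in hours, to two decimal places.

Centroid of excess rainfall: t_c = Σ P_i·t̄_i / ΣP_i = 4.7810 h (block centres at 1.5, 4.5, 7.5 h).
Hydrograph peak occurs at t = 12 h, so basin lag t_L = 12 − 4.7810 = 7.22 h.

t_L ≈ 7.22 h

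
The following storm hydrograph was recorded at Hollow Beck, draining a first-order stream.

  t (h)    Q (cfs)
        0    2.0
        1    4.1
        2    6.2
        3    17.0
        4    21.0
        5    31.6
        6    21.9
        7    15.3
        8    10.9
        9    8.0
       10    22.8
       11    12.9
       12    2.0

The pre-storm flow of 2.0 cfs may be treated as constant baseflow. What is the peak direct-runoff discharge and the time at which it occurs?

Subtracting baseflow gives direct-runoff ordinates: 0.0, 2.1, 4.2, 15.0, 19.0, 29.6, 19.9, 13.3, 8.9, 6.0, 20.8, 10.9, 0.0 cfs.
The maximum is 29.6 cfs, occurring at the reading for t = 5 h.

Q_p = 29.6 cfs at t = 5 h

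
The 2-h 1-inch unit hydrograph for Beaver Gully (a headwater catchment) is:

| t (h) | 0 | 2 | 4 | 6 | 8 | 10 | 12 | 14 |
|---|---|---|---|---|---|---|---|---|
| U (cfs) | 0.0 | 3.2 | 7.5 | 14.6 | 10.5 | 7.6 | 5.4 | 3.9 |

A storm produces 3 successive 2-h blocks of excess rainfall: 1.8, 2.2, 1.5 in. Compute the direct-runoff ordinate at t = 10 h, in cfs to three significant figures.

Q ≈ 58.7 cfs

By discrete convolution, Q_j = Σ (P_i / 1 in) · U_{j−i}.
At t = 10 h (j=5): Q = (1.8/1)·7.6 + (2.2/1)·10.5 + (1.5/1)·14.6 = 58.7 cfs.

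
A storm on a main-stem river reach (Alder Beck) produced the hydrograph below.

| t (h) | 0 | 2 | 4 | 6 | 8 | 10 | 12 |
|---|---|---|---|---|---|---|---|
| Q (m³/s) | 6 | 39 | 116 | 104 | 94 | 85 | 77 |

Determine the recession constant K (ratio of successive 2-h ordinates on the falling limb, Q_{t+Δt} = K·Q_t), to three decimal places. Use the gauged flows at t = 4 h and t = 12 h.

K ≈ 0.903

Using the recession-limb readings at t = 4 h and t = 12 h: Q falls from 116 to 77 m³/s over 4 intervals.
K = (Q₂/Q₁)^(1/4) = (77/116)^(1/4) = 0.903.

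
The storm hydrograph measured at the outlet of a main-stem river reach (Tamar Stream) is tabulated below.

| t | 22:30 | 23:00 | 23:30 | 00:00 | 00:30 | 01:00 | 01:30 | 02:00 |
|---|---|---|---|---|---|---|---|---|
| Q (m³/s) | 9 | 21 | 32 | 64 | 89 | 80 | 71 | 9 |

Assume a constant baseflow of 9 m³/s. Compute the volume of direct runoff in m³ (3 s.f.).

Direct-runoff ordinates (Q − Q_b): 0.0, 12.0, 23.0, 55.0, 80.0, 71.0, 62.0, 0.0 m³/s.
ΣQ_DR = 303.0 m³/s.
With Δt = 0.5 h = 1800 s, V = ΣQ_DR · Δt = 303.0 × 1800 = 5.45 × 10^5 m³.

V ≈ 5.45 × 10^5 m³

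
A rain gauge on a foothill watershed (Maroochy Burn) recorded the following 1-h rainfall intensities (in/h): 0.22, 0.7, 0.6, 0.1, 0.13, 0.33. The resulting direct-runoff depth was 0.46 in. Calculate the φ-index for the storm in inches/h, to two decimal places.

Only the 2 blocks with intensity above φ contribute runoff: 0.7, 0.6 in/h.
Σ(I−φ)·Δt = d  ⇒  (0.7+0.6 − 2φ)·1 = 0.46
φ = (1.300 − 0.46/1) / 2 = 0.42 in/h.

φ ≈ 0.42 in/h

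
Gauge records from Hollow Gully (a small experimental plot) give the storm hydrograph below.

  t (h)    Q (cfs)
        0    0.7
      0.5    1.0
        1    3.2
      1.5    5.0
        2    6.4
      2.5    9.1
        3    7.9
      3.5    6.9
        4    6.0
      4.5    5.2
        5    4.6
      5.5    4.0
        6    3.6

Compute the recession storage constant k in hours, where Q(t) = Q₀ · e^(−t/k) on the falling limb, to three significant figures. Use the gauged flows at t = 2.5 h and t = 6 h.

k ≈ 3.77 h

On the falling limb, Q drops from 9.1 to 3.6 cfs between t = 2.5 h and t = 6 h (Δt = 3.5 h).
k = −Δt / ln(Q₂/Q₁) = −3.5 / ln(3.6/9.1) = 3.77 h.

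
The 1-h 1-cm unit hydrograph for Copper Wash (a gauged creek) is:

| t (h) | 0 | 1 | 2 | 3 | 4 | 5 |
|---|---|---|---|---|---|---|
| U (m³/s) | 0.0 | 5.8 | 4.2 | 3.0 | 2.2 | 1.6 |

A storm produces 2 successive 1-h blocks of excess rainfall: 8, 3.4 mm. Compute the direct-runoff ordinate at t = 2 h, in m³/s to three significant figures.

Q ≈ 5.33 m³/s

By discrete convolution, Q_j = Σ (P_i / 10 mm) · U_{j−i}.
At t = 2 h (j=2): Q = (8/10)·4.2 + (3.4/10)·5.8 = 5.33 m³/s.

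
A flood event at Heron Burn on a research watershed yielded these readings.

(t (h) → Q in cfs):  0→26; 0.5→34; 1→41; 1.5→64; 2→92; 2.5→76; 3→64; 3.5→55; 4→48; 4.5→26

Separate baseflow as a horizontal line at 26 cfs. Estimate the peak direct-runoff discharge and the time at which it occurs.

Q_p = 66.0 cfs at t = 2 h

Subtracting baseflow gives direct-runoff ordinates: 0.0, 8.0, 15.0, 38.0, 66.0, 50.0, 38.0, 29.0, 22.0, 0.0 cfs.
The maximum is 66.0 cfs, occurring at the reading for t = 2 h.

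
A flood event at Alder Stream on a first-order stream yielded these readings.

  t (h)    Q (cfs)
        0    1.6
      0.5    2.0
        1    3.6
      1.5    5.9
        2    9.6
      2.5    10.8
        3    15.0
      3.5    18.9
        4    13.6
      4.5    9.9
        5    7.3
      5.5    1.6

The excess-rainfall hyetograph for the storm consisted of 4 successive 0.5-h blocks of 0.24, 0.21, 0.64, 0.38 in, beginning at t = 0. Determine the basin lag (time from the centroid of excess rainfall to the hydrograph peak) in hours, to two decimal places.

t_L ≈ 2.36 h

Centroid of excess rainfall: t_c = Σ P_i·t̄_i / ΣP_i = 1.1446 h (block centres at 0.25, 0.75, 1.25, 1.75 h).
Hydrograph peak occurs at t = 3.5 h, so basin lag t_L = 3.5 − 1.1446 = 2.36 h.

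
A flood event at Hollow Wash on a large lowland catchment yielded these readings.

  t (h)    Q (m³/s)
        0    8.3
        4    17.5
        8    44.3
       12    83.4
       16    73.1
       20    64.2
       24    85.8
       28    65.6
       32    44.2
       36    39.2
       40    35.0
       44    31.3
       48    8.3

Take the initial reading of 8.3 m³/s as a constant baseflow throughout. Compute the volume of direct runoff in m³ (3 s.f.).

V ≈ 7.09 × 10^6 m³

Direct-runoff ordinates (Q − Q_b): 0.0, 9.2, 36.0, 75.1, 64.8, 55.9, 77.5, 57.3, 35.9, 30.9, 26.7, 23.0, 0.0 m³/s.
ΣQ_DR = 492.3 m³/s.
With Δt = 4 h = 14400 s, V = ΣQ_DR · Δt = 492.3 × 14400 = 7.09 × 10^6 m³.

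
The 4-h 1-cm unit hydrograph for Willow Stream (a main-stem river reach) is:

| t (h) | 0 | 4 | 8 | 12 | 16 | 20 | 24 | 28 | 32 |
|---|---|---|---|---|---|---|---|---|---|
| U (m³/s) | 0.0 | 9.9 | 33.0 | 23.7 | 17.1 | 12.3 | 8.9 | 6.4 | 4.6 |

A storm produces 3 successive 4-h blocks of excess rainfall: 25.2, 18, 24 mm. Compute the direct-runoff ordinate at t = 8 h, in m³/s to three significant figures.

Q ≈ 101 m³/s

By discrete convolution, Q_j = Σ (P_i / 10 mm) · U_{j−i}.
At t = 8 h (j=2): Q = (25.2/10)·33.0 + (18/10)·9.9 + (24/10)·0.0 = 101 m³/s.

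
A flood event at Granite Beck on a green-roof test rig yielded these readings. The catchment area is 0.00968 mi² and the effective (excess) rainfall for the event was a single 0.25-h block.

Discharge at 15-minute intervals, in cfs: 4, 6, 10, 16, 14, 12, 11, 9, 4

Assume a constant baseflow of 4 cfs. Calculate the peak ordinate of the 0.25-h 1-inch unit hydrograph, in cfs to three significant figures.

Direct runoff: 0.0, 2.0, 6.0, 12.0, 10.0, 8.0, 7.0, 5.0, 0.0 cfs; ΣQ_DR = 50.00 cfs, peak = 12.0 cfs.
Runoff depth d = ΣQ_DR·Δt / A = 50.00 × 900 / (0.00968 mi²) = 2.001 in.
The 1-inch UH is the DRH scaled by (1 in)/d, so U_p = 12.0 × 1/2.001 = 6.00 cfs.

U_p ≈ 6.00 cfs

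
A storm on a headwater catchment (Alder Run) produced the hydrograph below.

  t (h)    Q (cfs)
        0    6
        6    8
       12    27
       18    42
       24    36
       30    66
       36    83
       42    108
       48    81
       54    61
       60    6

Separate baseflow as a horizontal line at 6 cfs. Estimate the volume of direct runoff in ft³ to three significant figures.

V ≈ 9.89 × 10^6 ft³

Direct-runoff ordinates (Q − Q_b): 0.0, 2.0, 21.0, 36.0, 30.0, 60.0, 77.0, 102.0, 75.0, 55.0, 0.0 cfs.
ΣQ_DR = 458.0 cfs.
With Δt = 6 h = 21600 s, V = ΣQ_DR · Δt = 458.0 × 21600 = 9.89 × 10^6 ft³.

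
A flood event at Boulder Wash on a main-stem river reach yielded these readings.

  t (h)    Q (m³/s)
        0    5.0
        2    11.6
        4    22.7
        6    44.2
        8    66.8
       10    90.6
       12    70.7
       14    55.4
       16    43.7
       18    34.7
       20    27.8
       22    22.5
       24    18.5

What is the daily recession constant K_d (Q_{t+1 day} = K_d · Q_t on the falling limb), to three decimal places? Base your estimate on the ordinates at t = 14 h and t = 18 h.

K_d ≈ 0.060

Between t = 14 h and t = 18 h the flow falls from 55.4 to 34.7 m³/s over 2×2 h = 4 h.
Per-interval ratio K = (34.7/55.4)^(1/2) = 0.7914; K_d = K^(24/2) = 0.060.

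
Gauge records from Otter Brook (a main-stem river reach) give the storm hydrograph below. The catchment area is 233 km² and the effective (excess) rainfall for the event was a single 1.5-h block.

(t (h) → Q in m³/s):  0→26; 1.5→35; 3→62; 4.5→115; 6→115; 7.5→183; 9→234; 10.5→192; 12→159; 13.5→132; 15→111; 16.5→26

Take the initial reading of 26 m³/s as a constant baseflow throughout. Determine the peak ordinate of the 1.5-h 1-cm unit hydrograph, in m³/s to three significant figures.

Direct runoff: 0.0, 9.0, 36.0, 89.0, 89.0, 157.0, 208.0, 166.0, 133.0, 106.0, 85.0, 0.0 m³/s; ΣQ_DR = 1078 m³/s, peak = 208.0 m³/s.
Runoff depth d = ΣQ_DR·Δt / A = 1078 × 5400 / (233 km²) = 24.98 mm.
The 1-cm UH is the DRH scaled by (10 mm)/d, so U_p = 208.0 × 10/24.98 = 83.3 m³/s.

U_p ≈ 83.3 m³/s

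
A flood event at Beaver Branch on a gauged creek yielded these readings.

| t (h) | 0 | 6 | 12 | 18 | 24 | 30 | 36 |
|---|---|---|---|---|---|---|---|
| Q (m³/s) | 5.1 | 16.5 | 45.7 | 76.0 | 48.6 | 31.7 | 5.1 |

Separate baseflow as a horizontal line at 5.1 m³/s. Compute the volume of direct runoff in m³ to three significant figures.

V ≈ 4.17 × 10^6 m³

Direct-runoff ordinates (Q − Q_b): 0.0, 11.4, 40.6, 70.9, 43.5, 26.6, 0.0 m³/s.
ΣQ_DR = 193.0 m³/s.
With Δt = 6 h = 21600 s, V = ΣQ_DR · Δt = 193.0 × 21600 = 4.17 × 10^6 m³.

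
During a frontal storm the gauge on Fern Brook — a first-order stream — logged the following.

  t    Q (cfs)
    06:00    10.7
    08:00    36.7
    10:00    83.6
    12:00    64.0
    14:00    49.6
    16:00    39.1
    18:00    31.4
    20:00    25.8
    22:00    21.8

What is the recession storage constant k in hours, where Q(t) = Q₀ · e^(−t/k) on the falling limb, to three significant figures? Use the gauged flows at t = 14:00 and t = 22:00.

On the falling limb, Q drops from 49.6 to 21.8 cfs between t = 14:00 and t = 22:00 (Δt = 8 h).
k = −Δt / ln(Q₂/Q₁) = −8 / ln(21.8/49.6) = 9.73 h.

k ≈ 9.73 h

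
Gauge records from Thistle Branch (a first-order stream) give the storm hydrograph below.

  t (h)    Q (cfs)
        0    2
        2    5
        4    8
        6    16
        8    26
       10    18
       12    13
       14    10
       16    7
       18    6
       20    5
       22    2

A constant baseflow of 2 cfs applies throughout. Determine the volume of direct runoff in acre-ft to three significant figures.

Direct-runoff ordinates (Q − Q_b): 0.0, 3.0, 6.0, 14.0, 24.0, 16.0, 11.0, 8.0, 5.0, 4.0, 3.0, 0.0 cfs.
ΣQ_DR = 94.00 cfs.
With Δt = 2 h = 7200 s, V = ΣQ_DR · Δt = 94.00 × 7200 = 6.77 × 10^5 ft³ = 15.5 acre-ft.

V ≈ 15.5 acre-ft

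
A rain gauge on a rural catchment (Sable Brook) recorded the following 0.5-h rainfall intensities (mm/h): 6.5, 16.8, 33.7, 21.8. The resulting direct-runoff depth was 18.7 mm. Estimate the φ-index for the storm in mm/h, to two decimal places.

Only the 3 blocks with intensity above φ contribute runoff: 16.8, 33.7, 21.8 mm/h.
Σ(I−φ)·Δt = d  ⇒  (16.8+33.7+21.8 − 3φ)·0.5 = 18.7
φ = (72.30 − 18.7/0.5) / 3 = 11.63 mm/h.

φ ≈ 11.63 mm/h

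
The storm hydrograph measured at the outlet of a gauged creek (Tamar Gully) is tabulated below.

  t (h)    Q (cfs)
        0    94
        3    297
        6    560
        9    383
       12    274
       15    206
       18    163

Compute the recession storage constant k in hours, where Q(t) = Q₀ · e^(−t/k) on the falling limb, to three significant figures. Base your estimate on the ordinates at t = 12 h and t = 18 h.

On the falling limb, Q drops from 274 to 163 cfs between t = 12 h and t = 18 h (Δt = 6 h).
k = −Δt / ln(Q₂/Q₁) = −6 / ln(163/274) = 11.6 h.

k ≈ 11.6 h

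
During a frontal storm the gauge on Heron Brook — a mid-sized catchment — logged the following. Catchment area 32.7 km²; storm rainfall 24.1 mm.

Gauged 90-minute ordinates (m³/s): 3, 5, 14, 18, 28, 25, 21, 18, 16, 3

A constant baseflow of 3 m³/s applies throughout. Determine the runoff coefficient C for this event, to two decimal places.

ΣQ_DR = 121.0 m³/s; V = ΣQ_DR·Δt = 6.534 × 10^5 m³.
Runoff depth d = V / A = 19.98 mm.
C = d / P = 19.98 / 24.1 = 0.83.

C ≈ 0.83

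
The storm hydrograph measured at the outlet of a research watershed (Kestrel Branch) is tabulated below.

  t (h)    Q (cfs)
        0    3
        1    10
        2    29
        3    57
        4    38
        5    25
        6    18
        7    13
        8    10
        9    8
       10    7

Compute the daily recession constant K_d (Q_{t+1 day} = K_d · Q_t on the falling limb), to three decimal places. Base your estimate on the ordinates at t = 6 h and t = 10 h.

K_d ≈ 0.003

Between t = 6 h and t = 10 h the flow falls from 18 to 7 cfs over 4×1 h = 4 h.
Per-interval ratio K = (7/18)^(1/4) = 0.7897; K_d = K^(24/1) = 0.003.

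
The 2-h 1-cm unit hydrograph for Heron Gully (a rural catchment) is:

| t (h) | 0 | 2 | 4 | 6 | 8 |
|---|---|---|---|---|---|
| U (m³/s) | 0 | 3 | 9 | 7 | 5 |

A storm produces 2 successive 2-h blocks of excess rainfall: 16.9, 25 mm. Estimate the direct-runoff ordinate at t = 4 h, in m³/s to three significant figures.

Q ≈ 22.7 m³/s

By discrete convolution, Q_j = Σ (P_i / 10 mm) · U_{j−i}.
At t = 4 h (j=2): Q = (16.9/10)·9 + (25/10)·3 = 22.7 m³/s.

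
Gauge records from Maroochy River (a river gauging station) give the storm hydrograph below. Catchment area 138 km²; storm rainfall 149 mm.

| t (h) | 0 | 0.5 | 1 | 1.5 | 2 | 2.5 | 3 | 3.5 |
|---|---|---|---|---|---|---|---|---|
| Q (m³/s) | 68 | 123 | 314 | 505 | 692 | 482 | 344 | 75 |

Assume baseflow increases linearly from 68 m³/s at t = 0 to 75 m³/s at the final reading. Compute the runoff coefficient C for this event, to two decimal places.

C ≈ 0.18

ΣQ_DR = 2031 m³/s; V = ΣQ_DR·Δt = 3.656 × 10^6 m³.
Runoff depth d = V / A = 26.49 mm.
C = d / P = 26.49 / 149 = 0.18.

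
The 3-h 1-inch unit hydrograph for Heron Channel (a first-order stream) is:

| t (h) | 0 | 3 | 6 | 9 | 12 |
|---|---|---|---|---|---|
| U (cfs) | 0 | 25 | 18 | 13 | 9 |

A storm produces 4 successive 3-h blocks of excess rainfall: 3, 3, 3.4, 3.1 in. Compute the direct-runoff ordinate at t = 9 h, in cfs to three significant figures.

Q ≈ 178 cfs

By discrete convolution, Q_j = Σ (P_i / 1 in) · U_{j−i}.
At t = 9 h (j=3): Q = (3/1)·13 + (3/1)·18 + (3.4/1)·25 + (3.1/1)·0 = 178 cfs.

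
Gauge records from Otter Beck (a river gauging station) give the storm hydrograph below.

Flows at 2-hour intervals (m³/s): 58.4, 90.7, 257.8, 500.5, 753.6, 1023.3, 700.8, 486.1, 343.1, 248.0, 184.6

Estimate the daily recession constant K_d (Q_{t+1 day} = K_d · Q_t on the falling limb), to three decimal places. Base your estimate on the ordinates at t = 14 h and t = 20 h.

K_d ≈ 0.021

Between t = 14 h and t = 20 h the flow falls from 486.1 to 184.6 m³/s over 3×2 h = 6 h.
Per-interval ratio K = (184.6/486.1)^(1/3) = 0.7242; K_d = K^(24/2) = 0.021.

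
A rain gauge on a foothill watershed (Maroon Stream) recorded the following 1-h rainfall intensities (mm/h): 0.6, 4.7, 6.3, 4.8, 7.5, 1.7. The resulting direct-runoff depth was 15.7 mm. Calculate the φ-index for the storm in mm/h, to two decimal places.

Only the 4 blocks with intensity above φ contribute runoff: 4.7, 6.3, 4.8, 7.5 mm/h.
Σ(I−φ)·Δt = d  ⇒  (4.7+6.3+4.8+7.5 − 4φ)·1 = 15.7
φ = (23.30 − 15.7/1) / 4 = 1.90 mm/h.

φ ≈ 1.90 mm/h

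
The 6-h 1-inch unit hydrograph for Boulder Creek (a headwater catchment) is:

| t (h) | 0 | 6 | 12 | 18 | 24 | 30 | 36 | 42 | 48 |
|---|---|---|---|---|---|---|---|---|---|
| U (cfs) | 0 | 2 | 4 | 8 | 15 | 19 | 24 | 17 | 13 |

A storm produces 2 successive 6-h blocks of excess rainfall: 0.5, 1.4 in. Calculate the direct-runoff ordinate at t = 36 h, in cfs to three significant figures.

By discrete convolution, Q_j = Σ (P_i / 1 in) · U_{j−i}.
At t = 36 h (j=6): Q = (0.5/1)·24 + (1.4/1)·19 = 38.6 cfs.

Q ≈ 38.6 cfs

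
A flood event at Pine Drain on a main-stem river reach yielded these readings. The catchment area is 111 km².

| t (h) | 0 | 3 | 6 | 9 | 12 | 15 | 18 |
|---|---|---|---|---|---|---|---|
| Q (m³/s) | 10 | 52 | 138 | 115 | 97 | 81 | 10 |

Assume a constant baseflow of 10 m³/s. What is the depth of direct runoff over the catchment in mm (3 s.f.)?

d ≈ 42.1 mm

Direct runoff: 0.0, 42.0, 128.0, 105.0, 87.0, 71.0, 0.0 m³/s; ΣQ_DR = 433.0 m³/s.
V = ΣQ_DR · Δt = 433.0 × 10800 s = 4.676 × 10^6 m³.
Over A = 111 km², depth = V / A = 42.1 mm.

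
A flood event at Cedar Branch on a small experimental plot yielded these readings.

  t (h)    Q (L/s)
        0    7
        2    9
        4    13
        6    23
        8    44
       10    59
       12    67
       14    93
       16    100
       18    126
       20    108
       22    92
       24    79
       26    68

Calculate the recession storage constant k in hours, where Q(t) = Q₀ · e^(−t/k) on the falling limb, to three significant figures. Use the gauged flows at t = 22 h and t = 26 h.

On the falling limb, Q drops from 92 to 68 L/s between t = 22 h and t = 26 h (Δt = 4 h).
k = −Δt / ln(Q₂/Q₁) = −4 / ln(68/92) = 13.2 h.

k ≈ 13.2 h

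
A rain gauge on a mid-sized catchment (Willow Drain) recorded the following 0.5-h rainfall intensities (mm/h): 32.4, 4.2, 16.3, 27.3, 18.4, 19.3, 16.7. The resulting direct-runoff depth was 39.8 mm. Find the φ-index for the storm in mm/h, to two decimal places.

φ ≈ 8.47 mm/h

Only the 6 blocks with intensity above φ contribute runoff: 32.4, 16.3, 27.3, 18.4, 19.3, 16.7 mm/h.
Σ(I−φ)·Δt = d  ⇒  (32.4+16.3+27.3+18.4+19.3+16.7 − 6φ)·0.5 = 39.8
φ = (130.4 − 39.8/0.5) / 6 = 8.47 mm/h.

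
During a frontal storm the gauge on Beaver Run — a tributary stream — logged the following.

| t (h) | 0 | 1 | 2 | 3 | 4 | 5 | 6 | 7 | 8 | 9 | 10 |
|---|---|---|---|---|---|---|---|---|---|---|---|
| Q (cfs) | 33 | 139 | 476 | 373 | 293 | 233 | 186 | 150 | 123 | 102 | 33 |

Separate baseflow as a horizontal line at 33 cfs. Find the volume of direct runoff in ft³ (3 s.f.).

Direct-runoff ordinates (Q − Q_b): 0.0, 106.0, 443.0, 340.0, 260.0, 200.0, 153.0, 117.0, 90.0, 69.0, 0.0 cfs.
ΣQ_DR = 1778 cfs.
With Δt = 1 h = 3600 s, V = ΣQ_DR · Δt = 1778 × 3600 = 6.40 × 10^6 ft³.

V ≈ 6.40 × 10^6 ft³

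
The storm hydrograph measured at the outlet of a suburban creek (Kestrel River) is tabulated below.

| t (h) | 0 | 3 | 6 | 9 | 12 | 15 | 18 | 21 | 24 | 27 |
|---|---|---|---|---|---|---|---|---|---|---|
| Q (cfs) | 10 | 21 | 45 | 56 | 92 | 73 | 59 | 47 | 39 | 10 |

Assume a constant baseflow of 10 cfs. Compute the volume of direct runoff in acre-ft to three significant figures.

Direct-runoff ordinates (Q − Q_b): 0.0, 11.0, 35.0, 46.0, 82.0, 63.0, 49.0, 37.0, 29.0, 0.0 cfs.
ΣQ_DR = 352.0 cfs.
With Δt = 3 h = 10800 s, V = ΣQ_DR · Δt = 352.0 × 10800 = 3.80 × 10^6 ft³ = 87.3 acre-ft.

V ≈ 87.3 acre-ft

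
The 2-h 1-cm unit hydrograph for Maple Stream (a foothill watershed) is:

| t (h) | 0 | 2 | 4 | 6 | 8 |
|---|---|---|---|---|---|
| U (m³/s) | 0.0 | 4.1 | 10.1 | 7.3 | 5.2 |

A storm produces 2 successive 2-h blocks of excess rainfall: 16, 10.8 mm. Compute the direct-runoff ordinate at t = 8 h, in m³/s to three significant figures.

By discrete convolution, Q_j = Σ (P_i / 10 mm) · U_{j−i}.
At t = 8 h (j=4): Q = (16/10)·5.2 + (10.8/10)·7.3 = 16.2 m³/s.

Q ≈ 16.2 m³/s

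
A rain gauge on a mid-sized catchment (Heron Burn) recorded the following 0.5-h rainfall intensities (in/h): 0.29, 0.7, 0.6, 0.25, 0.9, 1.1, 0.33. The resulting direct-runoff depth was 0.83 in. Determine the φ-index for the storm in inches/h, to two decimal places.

φ ≈ 0.41 in/h

Only the 4 blocks with intensity above φ contribute runoff: 0.7, 0.6, 0.9, 1.1 in/h.
Σ(I−φ)·Δt = d  ⇒  (0.7+0.6+0.9+1.1 − 4φ)·0.5 = 0.83
φ = (3.300 − 0.83/0.5) / 4 = 0.41 in/h.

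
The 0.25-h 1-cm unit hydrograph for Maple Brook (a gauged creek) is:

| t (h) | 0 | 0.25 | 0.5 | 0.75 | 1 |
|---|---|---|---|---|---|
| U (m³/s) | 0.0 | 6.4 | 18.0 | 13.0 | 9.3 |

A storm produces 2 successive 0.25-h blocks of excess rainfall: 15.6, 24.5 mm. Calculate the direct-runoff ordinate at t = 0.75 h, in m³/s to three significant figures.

By discrete convolution, Q_j = Σ (P_i / 10 mm) · U_{j−i}.
At t = 0.75 h (j=3): Q = (15.6/10)·13.0 + (24.5/10)·18.0 = 64.4 m³/s.

Q ≈ 64.4 m³/s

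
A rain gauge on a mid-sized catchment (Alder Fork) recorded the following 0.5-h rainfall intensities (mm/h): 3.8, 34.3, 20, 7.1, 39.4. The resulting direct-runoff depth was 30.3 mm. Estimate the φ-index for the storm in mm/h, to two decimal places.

Only the 3 blocks with intensity above φ contribute runoff: 34.3, 20, 39.4 mm/h.
Σ(I−φ)·Δt = d  ⇒  (34.3+20+39.4 − 3φ)·0.5 = 30.3
φ = (93.70 − 30.3/0.5) / 3 = 11.03 mm/h.

φ ≈ 11.03 mm/h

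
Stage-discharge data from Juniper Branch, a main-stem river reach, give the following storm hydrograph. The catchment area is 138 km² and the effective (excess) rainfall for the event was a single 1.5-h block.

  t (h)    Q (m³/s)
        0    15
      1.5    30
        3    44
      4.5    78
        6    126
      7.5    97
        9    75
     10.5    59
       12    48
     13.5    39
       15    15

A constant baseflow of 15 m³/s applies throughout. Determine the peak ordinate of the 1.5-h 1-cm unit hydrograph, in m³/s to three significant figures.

Direct runoff: 0.0, 15.0, 29.0, 63.0, 111.0, 82.0, 60.0, 44.0, 33.0, 24.0, 0.0 m³/s; ΣQ_DR = 461.0 m³/s, peak = 111.0 m³/s.
Runoff depth d = ΣQ_DR·Δt / A = 461.0 × 5400 / (138 km²) = 18.04 mm.
The 1-cm UH is the DRH scaled by (10 mm)/d, so U_p = 111.0 × 10/18.04 = 61.5 m³/s.

U_p ≈ 61.5 m³/s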